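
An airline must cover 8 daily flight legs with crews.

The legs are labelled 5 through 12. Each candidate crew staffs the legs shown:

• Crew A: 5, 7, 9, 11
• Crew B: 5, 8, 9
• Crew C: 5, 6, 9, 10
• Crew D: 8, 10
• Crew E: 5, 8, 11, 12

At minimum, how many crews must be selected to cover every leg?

3

Take {A, C, E}. Their union is {5, 6, 7, 8, 9, 10, 11, 12}, which is all 8 legs.
Only C contains 6, so C is forced; the remaining 4 legs need at least 2 more crews (each remaining crew adds at most 3) — so at least 3 crews are needed, and 3 is optimal.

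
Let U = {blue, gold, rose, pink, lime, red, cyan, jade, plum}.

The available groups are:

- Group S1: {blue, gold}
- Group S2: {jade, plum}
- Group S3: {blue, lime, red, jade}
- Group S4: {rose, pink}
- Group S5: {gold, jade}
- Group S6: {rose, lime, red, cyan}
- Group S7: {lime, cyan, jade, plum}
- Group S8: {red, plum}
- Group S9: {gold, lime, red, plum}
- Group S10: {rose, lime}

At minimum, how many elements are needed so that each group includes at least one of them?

4

H = {gold, pink, lime, plum} meets every group (each contains at least one member of H), and |H| = 4.
No choice of 3 elements meets every group, so 4 is the minimum.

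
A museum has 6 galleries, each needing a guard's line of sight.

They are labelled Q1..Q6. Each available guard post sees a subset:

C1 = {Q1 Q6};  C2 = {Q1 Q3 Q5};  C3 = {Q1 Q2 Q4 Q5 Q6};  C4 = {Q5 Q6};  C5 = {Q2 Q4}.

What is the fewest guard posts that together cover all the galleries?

C2 and C3 together: C2 ∪ C3 = {Q1, Q2, Q3, Q4, Q5, Q6} — every gallery is covered.
No single guard post has all 6 galleries (the largest, C3, has 5), so 2 is optimal.

2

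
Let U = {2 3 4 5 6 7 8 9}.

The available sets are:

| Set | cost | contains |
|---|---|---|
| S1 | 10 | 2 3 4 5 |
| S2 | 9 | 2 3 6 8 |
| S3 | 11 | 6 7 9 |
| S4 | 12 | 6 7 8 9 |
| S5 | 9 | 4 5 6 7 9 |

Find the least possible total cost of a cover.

S2, S5 together cover every point (S2 ∪ S5 = {2, 3, 4, 5, 6, 7, 8, 9}); total cost 9 + 9 = 18.
No covering selection has total cost below 18.

18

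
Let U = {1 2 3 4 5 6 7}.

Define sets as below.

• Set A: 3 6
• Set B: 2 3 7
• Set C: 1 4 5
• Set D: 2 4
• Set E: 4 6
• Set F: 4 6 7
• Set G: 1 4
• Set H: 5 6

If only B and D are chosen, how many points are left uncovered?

Union of B, D = {2, 3, 4, 7}.
Not covered: 1, 5, 6 — 3 points.

3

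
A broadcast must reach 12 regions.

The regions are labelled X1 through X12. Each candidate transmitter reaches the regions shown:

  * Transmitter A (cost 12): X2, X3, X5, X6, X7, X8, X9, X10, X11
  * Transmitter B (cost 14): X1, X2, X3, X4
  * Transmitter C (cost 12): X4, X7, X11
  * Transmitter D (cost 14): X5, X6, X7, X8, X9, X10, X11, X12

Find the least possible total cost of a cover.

28

B, D together cover every region (B ∪ D = {X1, X2, X3, X4, X5, X6, X7, X8, X9, X10, X11, X12}); total cost 14 + 14 = 28.
The greedy pick A, B, D costs 40; no covering selection beats 28.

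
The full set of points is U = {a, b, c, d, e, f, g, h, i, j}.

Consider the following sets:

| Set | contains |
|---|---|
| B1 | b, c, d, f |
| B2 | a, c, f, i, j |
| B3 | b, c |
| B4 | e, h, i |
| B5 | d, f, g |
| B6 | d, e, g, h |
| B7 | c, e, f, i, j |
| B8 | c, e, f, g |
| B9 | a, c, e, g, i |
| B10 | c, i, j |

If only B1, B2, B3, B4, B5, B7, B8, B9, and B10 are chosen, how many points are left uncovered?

0

Union of B1, B2, B3, B4, B5, B7, B8, B9, B10 = {a, b, c, d, e, f, g, h, i, j} — that's every point, so 0 are uncovered.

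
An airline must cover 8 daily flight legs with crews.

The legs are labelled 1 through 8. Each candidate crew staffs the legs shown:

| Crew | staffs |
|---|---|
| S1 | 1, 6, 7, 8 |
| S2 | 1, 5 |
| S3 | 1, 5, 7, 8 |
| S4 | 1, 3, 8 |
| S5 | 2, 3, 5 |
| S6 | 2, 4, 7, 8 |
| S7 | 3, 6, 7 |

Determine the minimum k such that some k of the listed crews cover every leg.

Take {S3, S6, S7}. Their union is {1, 2, 3, 4, 5, 6, 7, 8}, which is all 8 legs.
Only S6 contains 4, so S6 is forced; the remaining 4 legs need at least 2 more crews (each remaining crew adds at most 2) — so at least 3 crews are needed, and 3 is optimal.

3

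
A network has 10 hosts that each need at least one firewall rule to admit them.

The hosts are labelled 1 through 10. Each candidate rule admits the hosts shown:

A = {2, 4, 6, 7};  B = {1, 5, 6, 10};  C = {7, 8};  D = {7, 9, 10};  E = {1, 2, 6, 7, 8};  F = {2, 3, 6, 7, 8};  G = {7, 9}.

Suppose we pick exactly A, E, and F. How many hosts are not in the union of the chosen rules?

Union of A, E, F = {1, 2, 3, 4, 6, 7, 8}.
Not covered: 5, 9, 10 — 3 hosts.

3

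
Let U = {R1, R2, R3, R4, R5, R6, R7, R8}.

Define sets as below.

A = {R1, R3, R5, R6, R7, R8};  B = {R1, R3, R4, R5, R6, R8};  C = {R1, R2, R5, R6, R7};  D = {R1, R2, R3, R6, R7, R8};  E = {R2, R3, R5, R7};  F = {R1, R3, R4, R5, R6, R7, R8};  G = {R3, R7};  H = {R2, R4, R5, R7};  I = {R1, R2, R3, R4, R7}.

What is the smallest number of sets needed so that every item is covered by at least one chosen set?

F and I cover everything between them: the union {R1, R2, R3, R4, R5, R6, R7, R8} is all of U.
No single set has all 8 items (the largest, F, has 7), so 2 is optimal.

2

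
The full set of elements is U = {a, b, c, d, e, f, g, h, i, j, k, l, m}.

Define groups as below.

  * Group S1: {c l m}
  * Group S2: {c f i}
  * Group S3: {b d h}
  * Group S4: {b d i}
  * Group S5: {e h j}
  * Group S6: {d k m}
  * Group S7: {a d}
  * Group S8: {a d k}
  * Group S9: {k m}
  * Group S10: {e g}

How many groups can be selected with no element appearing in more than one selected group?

4

S2, S5, S7, S9 are pairwise disjoint (S2={c,f,i}; S5={e,h,j}; S7={a,d}; S9={k,m}).
Every remaining group overlaps one of these, and no 5 of the listed groups are pairwise disjoint, so 4 is the maximum.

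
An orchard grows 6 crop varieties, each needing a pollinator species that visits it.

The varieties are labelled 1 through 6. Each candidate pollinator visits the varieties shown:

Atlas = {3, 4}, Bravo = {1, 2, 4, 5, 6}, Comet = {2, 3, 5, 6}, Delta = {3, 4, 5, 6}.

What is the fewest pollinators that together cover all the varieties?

2

Take {Bravo, Delta}. Their union is {1, 2, 3, 4, 5, 6}, which is all 6 varieties.
No single pollinator has all 6 varieties (the largest, Bravo, has 5), so 2 is optimal.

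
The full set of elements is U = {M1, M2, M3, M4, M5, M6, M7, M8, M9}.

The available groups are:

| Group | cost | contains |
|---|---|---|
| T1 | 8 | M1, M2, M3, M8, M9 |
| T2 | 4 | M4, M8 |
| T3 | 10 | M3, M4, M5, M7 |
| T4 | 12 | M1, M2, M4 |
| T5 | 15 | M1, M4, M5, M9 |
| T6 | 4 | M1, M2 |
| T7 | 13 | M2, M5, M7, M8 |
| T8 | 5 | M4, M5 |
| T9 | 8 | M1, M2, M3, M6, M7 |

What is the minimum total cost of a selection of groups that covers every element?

21

T1, T8, T9 together cover every element (T1 ∪ T8 ∪ T9 = {M1, M2, M3, M4, M5, M6, M7, M8, M9}); total cost 8 + 5 + 8 = 21.
No covering selection has total cost below 21.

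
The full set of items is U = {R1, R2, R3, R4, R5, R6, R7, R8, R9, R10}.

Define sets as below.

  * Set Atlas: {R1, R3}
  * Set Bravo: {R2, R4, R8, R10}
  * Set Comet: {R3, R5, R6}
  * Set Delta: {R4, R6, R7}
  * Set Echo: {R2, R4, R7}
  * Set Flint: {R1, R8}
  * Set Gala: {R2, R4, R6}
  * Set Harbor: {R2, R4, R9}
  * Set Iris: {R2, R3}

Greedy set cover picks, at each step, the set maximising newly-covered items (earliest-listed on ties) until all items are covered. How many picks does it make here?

Greedy: pick Bravo (covers 4 new) → pick Comet (covers 3 new) → pick Atlas (covers 1 new) → pick Delta (covers 1 new) → pick Harbor (covers 1 new). Total picks: 5.

5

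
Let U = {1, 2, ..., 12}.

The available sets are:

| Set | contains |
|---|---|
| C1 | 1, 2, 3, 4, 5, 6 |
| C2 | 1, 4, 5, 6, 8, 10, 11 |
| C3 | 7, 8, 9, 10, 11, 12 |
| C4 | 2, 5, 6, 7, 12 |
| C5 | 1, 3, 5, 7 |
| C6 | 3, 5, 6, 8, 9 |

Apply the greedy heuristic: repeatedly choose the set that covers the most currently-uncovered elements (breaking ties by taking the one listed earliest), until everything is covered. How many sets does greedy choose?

Greedy: pick C2 (covers 7 new) → pick C3 (covers 3 new) → pick C1 (covers 2 new). Total picks: 3.
(The true minimum cover uses only 2 sets, so greedy is not optimal here.)

3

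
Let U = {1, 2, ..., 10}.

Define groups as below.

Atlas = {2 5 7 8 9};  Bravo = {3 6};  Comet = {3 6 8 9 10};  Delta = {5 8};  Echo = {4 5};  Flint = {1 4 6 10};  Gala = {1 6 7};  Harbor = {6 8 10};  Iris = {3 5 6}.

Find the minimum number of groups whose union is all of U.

Atlas, Bravo, and Flint cover everything between them: the union {1, 2, 3, 4, 5, 6, 7, 8, 9, 10} is all of U.
Only Atlas contains 2, so Atlas is forced; the remaining 5 elements need at least 2 more groups (each remaining group adds at most 4) — so at least 3 groups are needed, and 3 is optimal.

3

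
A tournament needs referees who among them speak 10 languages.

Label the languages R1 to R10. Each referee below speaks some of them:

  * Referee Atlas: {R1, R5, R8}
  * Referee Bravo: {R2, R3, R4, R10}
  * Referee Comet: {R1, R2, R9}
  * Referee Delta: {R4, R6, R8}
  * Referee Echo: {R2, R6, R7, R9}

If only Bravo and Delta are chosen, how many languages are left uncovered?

4

Union of Bravo, Delta = {R2, R3, R4, R6, R8, R10}.
Not covered: R1, R5, R7, R9 — 4 languages.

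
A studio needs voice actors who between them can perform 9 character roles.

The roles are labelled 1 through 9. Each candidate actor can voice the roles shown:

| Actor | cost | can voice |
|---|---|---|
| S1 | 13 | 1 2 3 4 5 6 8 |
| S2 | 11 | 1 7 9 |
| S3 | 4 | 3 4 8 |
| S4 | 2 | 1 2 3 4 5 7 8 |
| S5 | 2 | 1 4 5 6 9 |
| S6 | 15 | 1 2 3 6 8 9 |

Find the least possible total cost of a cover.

S4, S5 together cover every role (S4 ∪ S5 = {1, 2, 3, 4, 5, 6, 7, 8, 9}); total cost 2 + 2 = 4.
No covering selection has total cost below 4.

4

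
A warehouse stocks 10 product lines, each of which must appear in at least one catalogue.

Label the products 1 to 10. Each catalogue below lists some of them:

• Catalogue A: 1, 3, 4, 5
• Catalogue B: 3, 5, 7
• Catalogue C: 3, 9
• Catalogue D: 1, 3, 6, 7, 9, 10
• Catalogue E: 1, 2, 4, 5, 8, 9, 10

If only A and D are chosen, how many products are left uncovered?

2

Union of A, D = {1, 3, 4, 5, 6, 7, 9, 10}.
Not covered: 2, 8 — 2 products.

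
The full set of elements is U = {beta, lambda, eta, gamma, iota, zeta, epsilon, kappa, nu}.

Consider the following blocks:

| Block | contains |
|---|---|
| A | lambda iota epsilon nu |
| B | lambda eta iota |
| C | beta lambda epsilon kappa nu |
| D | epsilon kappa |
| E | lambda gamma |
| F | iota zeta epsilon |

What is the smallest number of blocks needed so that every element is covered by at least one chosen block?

4

Take {B, C, E, F}. Their union is {beta, lambda, eta, gamma, iota, zeta, epsilon, kappa, nu}, which is all 9 elements.
No 3 of the 6 blocks cover everything (all 20 combinations miss at least one element), so 4 is optimal.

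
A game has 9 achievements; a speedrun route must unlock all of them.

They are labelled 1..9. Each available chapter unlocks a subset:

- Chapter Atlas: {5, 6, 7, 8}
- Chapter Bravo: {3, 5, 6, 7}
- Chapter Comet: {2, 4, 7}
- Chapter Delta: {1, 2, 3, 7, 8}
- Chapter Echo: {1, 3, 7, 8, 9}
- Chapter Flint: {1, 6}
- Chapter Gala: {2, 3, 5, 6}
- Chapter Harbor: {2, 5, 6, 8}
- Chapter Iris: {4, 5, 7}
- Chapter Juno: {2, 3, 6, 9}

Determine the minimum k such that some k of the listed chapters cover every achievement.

3

Echo and Gala and Iris together: Echo ∪ Gala ∪ Iris = {1, 2, 3, 4, 5, 6, 7, 8, 9} — every achievement is covered.
No 2 of the 10 chapters cover everything (all 45 combinations miss at least one achievement), so 3 is optimal.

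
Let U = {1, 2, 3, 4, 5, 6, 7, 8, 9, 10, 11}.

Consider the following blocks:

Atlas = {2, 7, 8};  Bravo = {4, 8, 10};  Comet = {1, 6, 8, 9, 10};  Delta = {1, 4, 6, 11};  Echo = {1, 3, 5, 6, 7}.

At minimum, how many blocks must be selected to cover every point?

4

Atlas, Comet, Delta, and Echo cover everything between them: the union {1, 2, 3, 4, 5, 6, 7, 8, 9, 10, 11} is all of U.
Only Delta contains 11, so Delta is forced; the remaining 7 points need at least 3 more blocks (each remaining block adds at most 3) — so at least 4 blocks are needed, and 4 is optimal.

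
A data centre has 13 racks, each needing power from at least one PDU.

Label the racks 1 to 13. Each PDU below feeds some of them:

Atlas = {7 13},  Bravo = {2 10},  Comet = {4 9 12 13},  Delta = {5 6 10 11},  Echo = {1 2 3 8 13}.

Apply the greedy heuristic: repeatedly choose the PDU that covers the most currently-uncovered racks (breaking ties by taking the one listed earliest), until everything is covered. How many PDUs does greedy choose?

4

Greedy: pick Echo (covers 5 new) → pick Delta (covers 4 new) → pick Comet (covers 3 new) → pick Atlas (covers 1 new). Total picks: 4.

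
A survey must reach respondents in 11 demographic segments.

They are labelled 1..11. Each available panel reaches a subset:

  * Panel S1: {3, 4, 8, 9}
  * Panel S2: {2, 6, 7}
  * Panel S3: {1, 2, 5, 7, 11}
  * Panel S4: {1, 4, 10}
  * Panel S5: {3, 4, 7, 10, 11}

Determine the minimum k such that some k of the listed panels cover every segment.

4

S1 and S2 and S3 and S4 together: S1 ∪ S2 ∪ S3 ∪ S4 = {1, 2, 3, 4, 5, 6, 7, 8, 9, 10, 11} — every segment is covered.
No 3 of the 5 panels cover everything (all 10 combinations miss at least one segment), so 4 is optimal.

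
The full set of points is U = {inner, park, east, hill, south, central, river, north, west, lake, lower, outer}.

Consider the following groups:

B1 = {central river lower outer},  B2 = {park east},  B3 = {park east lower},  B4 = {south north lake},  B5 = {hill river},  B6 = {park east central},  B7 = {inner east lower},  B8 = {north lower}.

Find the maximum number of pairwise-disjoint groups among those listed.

3

B4, B5, B7 are pairwise disjoint (B4={south,north,lake}; B5={hill,river}; B7={inner,east,lower}).
Every remaining group overlaps one of these, and no 4 of the listed groups are pairwise disjoint, so 3 is the maximum.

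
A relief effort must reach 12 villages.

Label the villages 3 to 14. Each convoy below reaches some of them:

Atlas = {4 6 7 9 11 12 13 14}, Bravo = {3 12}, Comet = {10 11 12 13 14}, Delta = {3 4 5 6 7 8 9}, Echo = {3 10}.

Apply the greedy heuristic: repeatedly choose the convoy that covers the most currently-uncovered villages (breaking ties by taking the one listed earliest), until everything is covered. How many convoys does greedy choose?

3

Greedy: pick Atlas (covers 8 new) → pick Delta (covers 3 new) → pick Comet (covers 1 new). Total picks: 3.
(The true minimum cover uses only 2 convoys, so greedy is not optimal here.)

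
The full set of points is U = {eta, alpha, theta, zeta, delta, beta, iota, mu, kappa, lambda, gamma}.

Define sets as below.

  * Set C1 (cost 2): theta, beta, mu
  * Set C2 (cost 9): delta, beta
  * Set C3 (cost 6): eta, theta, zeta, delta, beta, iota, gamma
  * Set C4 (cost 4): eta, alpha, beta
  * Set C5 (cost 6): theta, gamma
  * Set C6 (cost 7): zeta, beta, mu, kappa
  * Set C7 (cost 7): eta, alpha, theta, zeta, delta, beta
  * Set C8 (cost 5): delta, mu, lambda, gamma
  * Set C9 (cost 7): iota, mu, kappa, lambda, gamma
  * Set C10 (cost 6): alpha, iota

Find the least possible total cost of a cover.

14

C7, C9 together cover every point (C7 ∪ C9 = {eta, alpha, theta, zeta, delta, beta, iota, mu, kappa, lambda, gamma}); total cost 7 + 7 = 14.
The greedy pick C1, C3, C9, C4 costs 19; no covering selection beats 14.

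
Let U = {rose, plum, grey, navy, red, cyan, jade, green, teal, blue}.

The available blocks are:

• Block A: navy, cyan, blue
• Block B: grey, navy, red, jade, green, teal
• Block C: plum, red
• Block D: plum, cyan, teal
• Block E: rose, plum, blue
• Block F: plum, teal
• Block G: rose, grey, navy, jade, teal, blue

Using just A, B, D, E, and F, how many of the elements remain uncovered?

Union of A, B, D, E, F = {rose, plum, grey, navy, red, cyan, jade, green, teal, blue} — that's every element, so 0 are uncovered.

0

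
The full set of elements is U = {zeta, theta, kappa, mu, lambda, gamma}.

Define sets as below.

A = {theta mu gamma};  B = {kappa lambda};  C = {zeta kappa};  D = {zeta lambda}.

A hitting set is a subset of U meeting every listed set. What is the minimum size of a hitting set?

H = {kappa, lambda, gamma} meets every set (each contains at least one member of H), and |H| = 3.
No choice of 2 elements meets every set, so 3 is the minimum.

3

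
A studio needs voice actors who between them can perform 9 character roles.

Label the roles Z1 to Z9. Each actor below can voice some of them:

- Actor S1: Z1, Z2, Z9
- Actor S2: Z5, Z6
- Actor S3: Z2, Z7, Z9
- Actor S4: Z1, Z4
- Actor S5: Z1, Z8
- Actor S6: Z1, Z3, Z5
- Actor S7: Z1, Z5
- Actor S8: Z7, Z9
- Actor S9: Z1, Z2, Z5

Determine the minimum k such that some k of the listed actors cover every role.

5

Take {S2, S3, S4, S5, S6}. Their union is {Z1, Z2, Z3, Z4, Z5, Z6, Z7, Z8, Z9}, which is all 9 roles.
No 4 of the 9 actors cover everything (all 126 combinations miss at least one role), so 5 is optimal.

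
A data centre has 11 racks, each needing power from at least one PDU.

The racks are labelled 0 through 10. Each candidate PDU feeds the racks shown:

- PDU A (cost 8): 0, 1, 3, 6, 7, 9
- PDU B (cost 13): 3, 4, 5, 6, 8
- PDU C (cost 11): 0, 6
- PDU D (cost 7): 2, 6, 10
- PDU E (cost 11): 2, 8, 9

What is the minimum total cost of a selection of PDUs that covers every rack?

28

A, B, D together cover every rack (A ∪ B ∪ D = {0, 1, 2, 3, 4, 5, 6, 7, 8, 9, 10}); total cost 8 + 13 + 7 = 28.
No covering selection has total cost below 28.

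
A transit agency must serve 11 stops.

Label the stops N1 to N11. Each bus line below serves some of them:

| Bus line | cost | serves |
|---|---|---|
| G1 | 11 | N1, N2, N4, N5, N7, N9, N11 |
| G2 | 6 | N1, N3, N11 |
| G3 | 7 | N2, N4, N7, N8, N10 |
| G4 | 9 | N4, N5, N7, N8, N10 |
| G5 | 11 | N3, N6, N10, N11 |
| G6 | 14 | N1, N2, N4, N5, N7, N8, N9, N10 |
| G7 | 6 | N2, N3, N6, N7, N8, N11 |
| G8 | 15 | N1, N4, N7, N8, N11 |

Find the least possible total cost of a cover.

G6, G7 together cover every stop (G6 ∪ G7 = {N1, N2, N3, N4, N5, N6, N7, N8, N9, N10, N11}); total cost 14 + 6 = 20.
The greedy pick G7, G1, G3 costs 24; no covering selection beats 20.

20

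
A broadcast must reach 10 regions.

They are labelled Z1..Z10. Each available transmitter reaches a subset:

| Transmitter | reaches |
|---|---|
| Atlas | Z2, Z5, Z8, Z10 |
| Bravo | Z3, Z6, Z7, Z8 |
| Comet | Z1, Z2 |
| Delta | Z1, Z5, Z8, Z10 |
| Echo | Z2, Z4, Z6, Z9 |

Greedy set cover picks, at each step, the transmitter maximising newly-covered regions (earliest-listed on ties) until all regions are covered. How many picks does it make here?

4

Greedy: pick Atlas (covers 4 new) → pick Bravo (covers 3 new) → pick Echo (covers 2 new) → pick Comet (covers 1 new). Total picks: 4.
(The true minimum cover uses only 3 transmitters, so greedy is not optimal here.)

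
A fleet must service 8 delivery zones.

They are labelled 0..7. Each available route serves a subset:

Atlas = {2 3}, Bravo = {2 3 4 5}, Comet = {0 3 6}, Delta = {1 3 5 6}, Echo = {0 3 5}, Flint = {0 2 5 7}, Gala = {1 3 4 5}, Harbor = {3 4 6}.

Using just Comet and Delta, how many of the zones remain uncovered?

3

Union of Comet, Delta = {0, 1, 3, 5, 6}.
Not covered: 2, 4, 7 — 3 zones.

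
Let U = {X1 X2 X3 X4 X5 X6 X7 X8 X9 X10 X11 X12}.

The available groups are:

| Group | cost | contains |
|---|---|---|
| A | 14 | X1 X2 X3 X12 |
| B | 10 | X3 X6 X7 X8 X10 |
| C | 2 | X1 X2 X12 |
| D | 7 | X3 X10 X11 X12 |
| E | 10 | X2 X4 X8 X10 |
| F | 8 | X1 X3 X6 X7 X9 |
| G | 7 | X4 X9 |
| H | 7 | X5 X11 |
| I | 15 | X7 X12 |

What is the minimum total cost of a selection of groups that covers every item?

26

B, C, G, H together cover every item (B ∪ C ∪ G ∪ H = {X1, X2, X3, X4, X5, X6, X7, X8, X9, X10, X11, X12}); total cost 10 + 2 + 7 + 7 = 26.
No covering selection has total cost below 26.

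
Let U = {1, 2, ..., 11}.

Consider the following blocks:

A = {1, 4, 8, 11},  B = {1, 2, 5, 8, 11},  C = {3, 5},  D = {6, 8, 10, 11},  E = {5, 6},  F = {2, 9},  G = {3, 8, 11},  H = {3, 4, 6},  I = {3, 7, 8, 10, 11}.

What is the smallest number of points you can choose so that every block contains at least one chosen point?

4

Take T = {3, 5, 8, 9}. Each listed block contains at least one of these, so T is a hitting set of size 4.
No choice of 3 points meets every block, so 4 is the minimum.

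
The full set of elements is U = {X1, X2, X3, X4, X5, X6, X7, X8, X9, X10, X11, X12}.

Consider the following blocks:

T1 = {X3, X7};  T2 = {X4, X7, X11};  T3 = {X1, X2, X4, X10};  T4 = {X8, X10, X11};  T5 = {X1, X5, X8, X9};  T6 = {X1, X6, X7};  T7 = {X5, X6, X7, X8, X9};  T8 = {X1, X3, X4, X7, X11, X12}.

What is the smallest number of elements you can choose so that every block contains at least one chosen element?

3

The 3 elements {X1, X7, X8} hit every block.
No choice of 2 elements meets every block, so 3 is the minimum.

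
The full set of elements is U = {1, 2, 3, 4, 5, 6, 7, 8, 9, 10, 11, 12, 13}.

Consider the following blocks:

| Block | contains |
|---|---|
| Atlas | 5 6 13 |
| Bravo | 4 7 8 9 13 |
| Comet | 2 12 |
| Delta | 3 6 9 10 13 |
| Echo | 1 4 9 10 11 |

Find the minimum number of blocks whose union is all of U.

5

Atlas, Bravo, Comet, Delta, and Echo cover everything between them: the union {1, 2, 3, 4, 5, 6, 7, 8, 9, 10, 11, 12, 13} is all of U.
No 4 of the 5 blocks cover everything (all 5 combinations miss at least one element), so 5 is optimal.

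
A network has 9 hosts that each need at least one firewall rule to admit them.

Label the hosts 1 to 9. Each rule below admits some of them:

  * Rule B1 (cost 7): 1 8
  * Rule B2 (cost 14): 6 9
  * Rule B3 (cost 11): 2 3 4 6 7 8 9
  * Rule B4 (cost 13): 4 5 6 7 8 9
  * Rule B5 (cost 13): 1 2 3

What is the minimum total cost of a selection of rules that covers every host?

B4, B5 together cover every host (B4 ∪ B5 = {1, 2, 3, 4, 5, 6, 7, 8, 9}); total cost 13 + 13 = 26.
The greedy pick B3, B1, B4 costs 31; no covering selection beats 26.

26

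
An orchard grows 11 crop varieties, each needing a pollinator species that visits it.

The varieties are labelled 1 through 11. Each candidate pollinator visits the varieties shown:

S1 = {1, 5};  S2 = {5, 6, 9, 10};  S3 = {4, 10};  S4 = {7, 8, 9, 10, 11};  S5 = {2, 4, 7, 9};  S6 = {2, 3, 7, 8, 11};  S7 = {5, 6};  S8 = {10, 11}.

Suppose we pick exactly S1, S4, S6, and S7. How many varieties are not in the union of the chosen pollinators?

Union of S1, S4, S6, S7 = {1, 2, 3, 5, 6, 7, 8, 9, 10, 11}.
Not covered: 4 — 1 variety.

1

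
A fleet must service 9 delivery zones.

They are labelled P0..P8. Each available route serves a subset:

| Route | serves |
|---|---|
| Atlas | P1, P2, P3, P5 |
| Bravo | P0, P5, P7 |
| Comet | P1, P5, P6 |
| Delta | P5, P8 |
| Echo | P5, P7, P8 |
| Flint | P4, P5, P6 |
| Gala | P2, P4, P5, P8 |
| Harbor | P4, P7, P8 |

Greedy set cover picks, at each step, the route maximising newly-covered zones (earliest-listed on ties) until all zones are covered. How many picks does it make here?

Greedy: pick Atlas (covers 4 new) → pick Harbor (covers 3 new) → pick Bravo (covers 1 new) → pick Comet (covers 1 new). Total picks: 4.

4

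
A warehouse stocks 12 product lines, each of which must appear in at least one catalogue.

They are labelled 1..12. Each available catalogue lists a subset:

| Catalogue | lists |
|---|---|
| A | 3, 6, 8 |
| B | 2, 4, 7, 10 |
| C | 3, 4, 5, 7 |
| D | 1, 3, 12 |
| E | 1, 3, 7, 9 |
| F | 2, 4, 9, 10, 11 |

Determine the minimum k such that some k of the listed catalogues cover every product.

4

Take {A, C, D, F}. Their union is {1, 2, 3, 4, 5, 6, 7, 8, 9, 10, 11, 12}, which is all 12 products.
Only F contains 11, so F is forced; the remaining 7 products need at least 3 more catalogues (each remaining catalogue adds at most 3) — so at least 4 catalogues are needed, and 4 is optimal.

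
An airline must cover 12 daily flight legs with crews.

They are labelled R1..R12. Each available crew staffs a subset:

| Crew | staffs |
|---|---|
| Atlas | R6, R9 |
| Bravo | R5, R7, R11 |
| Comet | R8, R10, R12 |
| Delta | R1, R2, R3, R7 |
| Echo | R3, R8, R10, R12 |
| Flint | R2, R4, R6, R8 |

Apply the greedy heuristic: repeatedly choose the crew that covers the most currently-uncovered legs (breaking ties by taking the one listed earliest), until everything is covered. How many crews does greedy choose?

Greedy: pick Delta (covers 4 new) → pick Comet (covers 3 new) → pick Atlas (covers 2 new) → pick Bravo (covers 2 new) → pick Flint (covers 1 new). Total picks: 5.

5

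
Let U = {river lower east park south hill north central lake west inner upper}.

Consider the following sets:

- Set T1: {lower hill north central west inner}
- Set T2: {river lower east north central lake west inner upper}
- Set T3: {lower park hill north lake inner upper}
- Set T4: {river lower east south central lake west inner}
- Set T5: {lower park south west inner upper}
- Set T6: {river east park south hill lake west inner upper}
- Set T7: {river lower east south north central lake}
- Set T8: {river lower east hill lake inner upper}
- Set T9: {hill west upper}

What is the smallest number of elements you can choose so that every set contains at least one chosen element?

2

Take H = {lower, upper}. Each listed set contains at least one of these, so H is a hitting set of size 2.
The sets T7, T9 are pairwise disjoint, so any hitting set needs a separate element for each — at least 2. Hence 2 is optimal.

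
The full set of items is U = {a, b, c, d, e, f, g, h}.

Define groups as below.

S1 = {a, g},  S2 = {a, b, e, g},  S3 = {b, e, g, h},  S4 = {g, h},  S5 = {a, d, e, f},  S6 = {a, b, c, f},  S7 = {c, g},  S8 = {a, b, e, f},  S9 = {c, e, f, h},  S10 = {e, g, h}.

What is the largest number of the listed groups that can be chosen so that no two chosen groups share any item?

2

S4, S8 are pairwise disjoint (S4={g,h}; S8={a,b,e,f}).
Every remaining group overlaps one of these, and no 3 of the listed groups are pairwise disjoint, so 2 is the maximum.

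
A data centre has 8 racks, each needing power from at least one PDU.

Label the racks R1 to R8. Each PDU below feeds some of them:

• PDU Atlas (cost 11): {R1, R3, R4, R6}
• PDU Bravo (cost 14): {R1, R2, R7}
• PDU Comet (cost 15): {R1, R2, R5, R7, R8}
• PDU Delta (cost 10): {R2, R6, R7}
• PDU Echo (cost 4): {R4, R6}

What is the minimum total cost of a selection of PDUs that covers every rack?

26

Atlas, Comet together cover every rack (Atlas ∪ Comet = {R1, R2, R3, R4, R5, R6, R7, R8}); total cost 11 + 15 = 26.
The greedy pick Echo, Comet, Atlas costs 30; no covering selection beats 26.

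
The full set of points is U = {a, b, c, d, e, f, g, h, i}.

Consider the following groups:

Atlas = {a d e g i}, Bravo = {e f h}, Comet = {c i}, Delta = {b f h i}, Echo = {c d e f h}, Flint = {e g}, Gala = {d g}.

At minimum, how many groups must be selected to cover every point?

Atlas and Delta and Echo together: Atlas ∪ Delta ∪ Echo = {a, b, c, d, e, f, g, h, i} — every point is covered.
Only Atlas contains a, so Atlas is forced; the remaining 4 points need at least 2 more groups (each remaining group adds at most 3) — so at least 3 groups are needed, and 3 is optimal.

3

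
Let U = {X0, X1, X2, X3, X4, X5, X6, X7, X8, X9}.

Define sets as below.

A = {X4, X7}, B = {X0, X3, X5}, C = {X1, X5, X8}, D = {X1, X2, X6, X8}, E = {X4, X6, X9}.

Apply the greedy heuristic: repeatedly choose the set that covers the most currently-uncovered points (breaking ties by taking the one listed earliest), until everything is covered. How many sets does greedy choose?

4

Greedy: pick D (covers 4 new) → pick B (covers 3 new) → pick A (covers 2 new) → pick E (covers 1 new). Total picks: 4.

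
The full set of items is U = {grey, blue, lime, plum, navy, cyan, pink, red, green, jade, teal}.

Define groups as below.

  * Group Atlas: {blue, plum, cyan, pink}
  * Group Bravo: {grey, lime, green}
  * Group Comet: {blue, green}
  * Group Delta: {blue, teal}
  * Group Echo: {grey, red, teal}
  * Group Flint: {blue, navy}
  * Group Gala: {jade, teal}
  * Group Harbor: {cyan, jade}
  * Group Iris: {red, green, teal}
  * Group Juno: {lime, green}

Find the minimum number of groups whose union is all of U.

Atlas and Bravo and Echo and Flint and Harbor together: Atlas ∪ Bravo ∪ Echo ∪ Flint ∪ Harbor = {grey, blue, lime, plum, navy, cyan, pink, red, green, jade, teal} — every item is covered.
No 4 of the 10 groups cover everything (all 210 combinations miss at least one item), so 5 is optimal.

5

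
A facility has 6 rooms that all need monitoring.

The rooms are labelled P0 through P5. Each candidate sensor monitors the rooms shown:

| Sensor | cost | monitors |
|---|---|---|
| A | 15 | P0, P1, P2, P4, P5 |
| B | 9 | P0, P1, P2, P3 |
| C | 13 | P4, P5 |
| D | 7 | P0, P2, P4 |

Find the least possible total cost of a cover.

22

B, C together cover every room (B ∪ C = {P0, P1, P2, P3, P4, P5}); total cost 9 + 13 = 22.
No covering selection has total cost below 22.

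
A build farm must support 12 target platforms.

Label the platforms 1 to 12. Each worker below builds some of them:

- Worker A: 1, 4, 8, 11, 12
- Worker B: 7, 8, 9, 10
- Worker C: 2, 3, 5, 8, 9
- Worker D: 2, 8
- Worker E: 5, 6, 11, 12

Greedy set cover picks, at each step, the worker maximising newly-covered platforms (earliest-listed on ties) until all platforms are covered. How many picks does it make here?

4

Greedy: pick A (covers 5 new) → pick C (covers 4 new) → pick B (covers 2 new) → pick E (covers 1 new). Total picks: 4.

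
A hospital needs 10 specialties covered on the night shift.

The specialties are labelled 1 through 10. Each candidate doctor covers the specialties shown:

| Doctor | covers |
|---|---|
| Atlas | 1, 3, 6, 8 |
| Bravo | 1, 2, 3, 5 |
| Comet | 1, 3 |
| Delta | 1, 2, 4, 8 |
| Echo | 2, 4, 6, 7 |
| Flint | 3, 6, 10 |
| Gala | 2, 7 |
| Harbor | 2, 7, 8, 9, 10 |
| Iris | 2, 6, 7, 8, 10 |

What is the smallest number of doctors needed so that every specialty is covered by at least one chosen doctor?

Take {Bravo, Echo, Harbor}. Their union is {1, 2, 3, 4, 5, 6, 7, 8, 9, 10}, which is all 10 specialties.
Only Bravo contains 5, so Bravo is forced; the remaining 6 specialties need at least 2 more doctors (each remaining doctor adds at most 4) — so at least 3 doctors are needed, and 3 is optimal.

3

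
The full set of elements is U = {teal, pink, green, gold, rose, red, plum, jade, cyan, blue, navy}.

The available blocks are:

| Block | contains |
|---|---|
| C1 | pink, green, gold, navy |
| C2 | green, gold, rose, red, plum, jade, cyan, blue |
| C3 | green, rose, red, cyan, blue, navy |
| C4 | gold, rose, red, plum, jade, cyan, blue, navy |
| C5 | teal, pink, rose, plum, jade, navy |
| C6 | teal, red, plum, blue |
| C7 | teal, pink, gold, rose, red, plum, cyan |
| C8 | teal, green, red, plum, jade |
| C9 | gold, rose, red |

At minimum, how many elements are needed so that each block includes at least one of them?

2

H = {pink, red} meets every block (each contains at least one member of H), and |H| = 2.
The blocks C1, C6 are pairwise disjoint, so any hitting set needs a separate element for each — at least 2. Hence 2 is optimal.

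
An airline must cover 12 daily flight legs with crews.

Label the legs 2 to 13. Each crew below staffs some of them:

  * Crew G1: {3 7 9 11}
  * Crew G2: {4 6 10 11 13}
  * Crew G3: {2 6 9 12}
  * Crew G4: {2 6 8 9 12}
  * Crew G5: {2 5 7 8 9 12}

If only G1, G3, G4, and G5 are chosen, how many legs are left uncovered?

Union of G1, G3, G4, G5 = {2, 3, 5, 6, 7, 8, 9, 11, 12}.
Not covered: 4, 10, 13 — 3 legs.

3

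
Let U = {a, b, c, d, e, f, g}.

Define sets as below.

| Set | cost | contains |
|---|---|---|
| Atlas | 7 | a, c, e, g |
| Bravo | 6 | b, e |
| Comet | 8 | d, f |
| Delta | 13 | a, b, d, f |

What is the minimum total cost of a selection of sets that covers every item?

20

Atlas, Delta together cover every item (Atlas ∪ Delta = {a, b, c, d, e, f, g}); total cost 7 + 13 = 20.
The greedy pick Atlas, Comet, Bravo costs 21; no covering selection beats 20.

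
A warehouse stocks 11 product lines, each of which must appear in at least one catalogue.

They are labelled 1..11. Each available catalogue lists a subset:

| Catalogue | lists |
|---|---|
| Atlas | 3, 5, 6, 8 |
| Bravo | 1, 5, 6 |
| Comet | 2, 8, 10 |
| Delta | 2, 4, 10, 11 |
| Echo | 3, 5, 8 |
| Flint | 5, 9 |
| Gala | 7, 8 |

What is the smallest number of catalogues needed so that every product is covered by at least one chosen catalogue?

5

Take {Bravo, Delta, Echo, Flint, Gala}. Their union is {1, 2, 3, 4, 5, 6, 7, 8, 9, 10, 11}, which is all 11 products.
No 4 of the 7 catalogues cover everything (all 35 combinations miss at least one product), so 5 is optimal.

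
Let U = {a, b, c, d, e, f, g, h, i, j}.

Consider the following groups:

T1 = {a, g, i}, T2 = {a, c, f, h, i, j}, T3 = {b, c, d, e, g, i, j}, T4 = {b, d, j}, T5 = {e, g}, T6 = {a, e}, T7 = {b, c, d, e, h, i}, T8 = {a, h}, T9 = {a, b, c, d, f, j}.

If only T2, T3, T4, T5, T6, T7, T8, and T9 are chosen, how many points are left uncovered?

Union of T2, T3, T4, T5, T6, T7, T8, T9 = {a, b, c, d, e, f, g, h, i, j} — that's every point, so 0 are uncovered.

0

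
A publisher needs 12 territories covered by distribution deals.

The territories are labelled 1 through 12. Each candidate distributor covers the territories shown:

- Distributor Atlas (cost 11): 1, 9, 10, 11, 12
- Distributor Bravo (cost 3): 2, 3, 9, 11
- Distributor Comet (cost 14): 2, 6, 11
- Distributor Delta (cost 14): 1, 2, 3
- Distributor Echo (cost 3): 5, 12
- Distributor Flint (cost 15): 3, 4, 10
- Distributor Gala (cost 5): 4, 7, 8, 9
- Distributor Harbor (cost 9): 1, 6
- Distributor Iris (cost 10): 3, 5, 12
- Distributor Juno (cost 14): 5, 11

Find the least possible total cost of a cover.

Atlas, Bravo, Echo, Gala, Harbor together cover every territory (Atlas ∪ Bravo ∪ Echo ∪ Gala ∪ Harbor = {1, 2, 3, 4, 5, 6, 7, 8, 9, 10, 11, 12}); total cost 11 + 3 + 3 + 5 + 9 = 31.
No covering selection has total cost below 31.

31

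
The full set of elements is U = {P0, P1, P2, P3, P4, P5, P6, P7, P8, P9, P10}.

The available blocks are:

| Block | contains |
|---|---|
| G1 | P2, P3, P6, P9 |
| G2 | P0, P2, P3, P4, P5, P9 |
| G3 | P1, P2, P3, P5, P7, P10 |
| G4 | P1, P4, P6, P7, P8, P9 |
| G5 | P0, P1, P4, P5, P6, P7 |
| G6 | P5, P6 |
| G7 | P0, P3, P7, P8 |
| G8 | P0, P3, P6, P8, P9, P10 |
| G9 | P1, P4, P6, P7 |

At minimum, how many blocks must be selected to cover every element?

G3, G4, and G5 cover everything between them: the union {P0, P1, P2, P3, P4, P5, P6, P7, P8, P9, P10} is all of U.
No 2 of the 9 blocks cover everything (all 36 combinations miss at least one element), so 3 is optimal.

3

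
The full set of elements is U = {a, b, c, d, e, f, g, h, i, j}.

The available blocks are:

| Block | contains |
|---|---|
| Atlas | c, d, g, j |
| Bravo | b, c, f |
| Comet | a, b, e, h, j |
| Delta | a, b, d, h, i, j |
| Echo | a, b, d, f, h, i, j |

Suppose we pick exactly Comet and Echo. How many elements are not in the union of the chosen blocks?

Union of Comet, Echo = {a, b, d, e, f, h, i, j}.
Not covered: c, g — 2 elements.

2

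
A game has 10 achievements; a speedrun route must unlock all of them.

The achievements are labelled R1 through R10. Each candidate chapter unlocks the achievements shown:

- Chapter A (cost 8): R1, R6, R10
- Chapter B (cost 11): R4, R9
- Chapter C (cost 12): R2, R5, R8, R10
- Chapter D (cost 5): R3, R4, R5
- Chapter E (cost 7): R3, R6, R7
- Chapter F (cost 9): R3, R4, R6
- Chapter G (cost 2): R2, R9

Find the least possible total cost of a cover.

34

A, C, D, E, G together cover every achievement (A ∪ C ∪ D ∪ E ∪ G = {R1, R2, R3, R4, R5, R6, R7, R8, R9, R10}); total cost 8 + 12 + 5 + 7 + 2 = 34.
No covering selection has total cost below 34.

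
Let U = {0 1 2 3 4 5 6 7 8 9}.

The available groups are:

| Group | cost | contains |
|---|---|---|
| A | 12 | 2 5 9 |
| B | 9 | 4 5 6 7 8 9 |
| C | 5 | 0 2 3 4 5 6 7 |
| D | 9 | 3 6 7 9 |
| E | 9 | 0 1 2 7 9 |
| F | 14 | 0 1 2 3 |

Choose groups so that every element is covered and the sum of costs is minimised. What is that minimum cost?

B, F together cover every element (B ∪ F = {0, 1, 2, 3, 4, 5, 6, 7, 8, 9}); total cost 9 + 14 = 23.
No covering selection has total cost below 23.

23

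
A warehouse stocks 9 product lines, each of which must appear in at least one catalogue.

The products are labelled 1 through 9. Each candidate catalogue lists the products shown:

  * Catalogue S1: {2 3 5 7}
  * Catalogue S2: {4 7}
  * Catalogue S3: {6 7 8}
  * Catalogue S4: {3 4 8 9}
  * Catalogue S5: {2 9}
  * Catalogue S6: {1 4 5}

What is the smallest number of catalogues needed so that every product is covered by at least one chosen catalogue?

Take {S1, S3, S5, S6}. Their union is {1, 2, 3, 4, 5, 6, 7, 8, 9}, which is all 9 products.
No 3 of the 6 catalogues cover everything (all 20 combinations miss at least one product), so 4 is optimal.

4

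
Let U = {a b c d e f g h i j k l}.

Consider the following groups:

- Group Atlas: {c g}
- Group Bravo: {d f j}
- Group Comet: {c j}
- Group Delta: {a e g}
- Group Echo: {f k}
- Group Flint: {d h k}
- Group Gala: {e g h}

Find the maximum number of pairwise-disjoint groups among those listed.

3

Comet, Echo, Gala are pairwise disjoint (Comet={c,j}; Echo={f,k}; Gala={e,g,h}).
Every remaining group overlaps one of these, and no 4 of the listed groups are pairwise disjoint, so 3 is the maximum.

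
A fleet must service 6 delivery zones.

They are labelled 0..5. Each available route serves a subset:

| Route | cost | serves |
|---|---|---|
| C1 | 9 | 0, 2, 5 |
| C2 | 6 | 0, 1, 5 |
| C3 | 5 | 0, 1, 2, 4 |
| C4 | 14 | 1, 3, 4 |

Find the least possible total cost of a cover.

C1, C4 together cover every zone (C1 ∪ C4 = {0, 1, 2, 3, 4, 5}); total cost 9 + 14 = 23.
The greedy pick C3, C2, C4 costs 25; no covering selection beats 23.

23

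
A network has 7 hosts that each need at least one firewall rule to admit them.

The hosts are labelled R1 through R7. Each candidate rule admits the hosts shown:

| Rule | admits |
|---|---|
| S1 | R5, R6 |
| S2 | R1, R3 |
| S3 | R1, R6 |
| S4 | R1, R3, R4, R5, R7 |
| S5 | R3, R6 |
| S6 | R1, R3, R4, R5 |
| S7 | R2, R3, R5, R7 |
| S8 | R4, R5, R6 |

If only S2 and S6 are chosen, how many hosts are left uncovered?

Union of S2, S6 = {R1, R3, R4, R5}.
Not covered: R2, R6, R7 — 3 hosts.

3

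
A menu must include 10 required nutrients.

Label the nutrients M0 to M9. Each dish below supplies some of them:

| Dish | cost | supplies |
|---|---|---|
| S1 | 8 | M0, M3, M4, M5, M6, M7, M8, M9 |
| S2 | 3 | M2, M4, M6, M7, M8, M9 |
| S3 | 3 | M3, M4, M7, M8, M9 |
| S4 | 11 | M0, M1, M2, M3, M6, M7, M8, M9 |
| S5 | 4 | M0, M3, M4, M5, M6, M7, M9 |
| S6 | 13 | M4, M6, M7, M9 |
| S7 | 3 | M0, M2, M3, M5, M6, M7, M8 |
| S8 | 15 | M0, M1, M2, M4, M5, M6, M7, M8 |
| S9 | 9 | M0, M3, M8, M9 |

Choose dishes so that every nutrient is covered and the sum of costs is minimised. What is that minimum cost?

15

S4, S5 together cover every nutrient (S4 ∪ S5 = {M0, M1, M2, M3, M4, M5, M6, M7, M8, M9}); total cost 11 + 4 = 15.
The greedy pick S7, S2, S4 costs 17; no covering selection beats 15.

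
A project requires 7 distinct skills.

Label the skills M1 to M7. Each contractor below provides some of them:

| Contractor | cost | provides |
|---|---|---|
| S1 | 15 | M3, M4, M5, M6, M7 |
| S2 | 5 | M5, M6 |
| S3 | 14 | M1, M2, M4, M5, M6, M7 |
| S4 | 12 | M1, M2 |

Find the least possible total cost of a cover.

27

S1, S4 together cover every skill (S1 ∪ S4 = {M1, M2, M3, M4, M5, M6, M7}); total cost 15 + 12 = 27.
The greedy pick S3, S1 costs 29; no covering selection beats 27.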